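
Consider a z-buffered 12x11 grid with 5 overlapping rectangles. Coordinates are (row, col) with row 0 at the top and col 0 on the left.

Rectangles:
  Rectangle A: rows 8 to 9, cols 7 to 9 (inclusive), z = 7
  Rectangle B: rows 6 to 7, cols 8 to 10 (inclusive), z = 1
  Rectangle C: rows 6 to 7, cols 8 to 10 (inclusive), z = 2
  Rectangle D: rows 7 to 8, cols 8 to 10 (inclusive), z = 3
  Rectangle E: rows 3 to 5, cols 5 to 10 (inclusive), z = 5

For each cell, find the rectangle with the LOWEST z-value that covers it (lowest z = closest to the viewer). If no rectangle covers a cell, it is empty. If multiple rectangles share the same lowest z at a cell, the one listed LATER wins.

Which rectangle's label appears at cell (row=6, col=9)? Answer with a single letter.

Answer: B

Derivation:
Check cell (6,9):
  A: rows 8-9 cols 7-9 -> outside (row miss)
  B: rows 6-7 cols 8-10 z=1 -> covers; best now B (z=1)
  C: rows 6-7 cols 8-10 z=2 -> covers; best now B (z=1)
  D: rows 7-8 cols 8-10 -> outside (row miss)
  E: rows 3-5 cols 5-10 -> outside (row miss)
Winner: B at z=1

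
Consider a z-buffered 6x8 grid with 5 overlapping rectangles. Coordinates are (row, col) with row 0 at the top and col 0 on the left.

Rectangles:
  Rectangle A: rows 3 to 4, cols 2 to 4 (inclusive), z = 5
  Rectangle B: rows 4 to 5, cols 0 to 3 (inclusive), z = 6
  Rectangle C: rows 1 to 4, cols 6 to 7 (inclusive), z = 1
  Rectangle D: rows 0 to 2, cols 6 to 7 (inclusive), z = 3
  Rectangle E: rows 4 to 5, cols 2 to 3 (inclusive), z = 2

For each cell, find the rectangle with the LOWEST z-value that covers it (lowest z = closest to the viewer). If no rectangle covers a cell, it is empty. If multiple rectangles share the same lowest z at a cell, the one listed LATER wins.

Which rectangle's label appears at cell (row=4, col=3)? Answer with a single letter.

Check cell (4,3):
  A: rows 3-4 cols 2-4 z=5 -> covers; best now A (z=5)
  B: rows 4-5 cols 0-3 z=6 -> covers; best now A (z=5)
  C: rows 1-4 cols 6-7 -> outside (col miss)
  D: rows 0-2 cols 6-7 -> outside (row miss)
  E: rows 4-5 cols 2-3 z=2 -> covers; best now E (z=2)
Winner: E at z=2

Answer: E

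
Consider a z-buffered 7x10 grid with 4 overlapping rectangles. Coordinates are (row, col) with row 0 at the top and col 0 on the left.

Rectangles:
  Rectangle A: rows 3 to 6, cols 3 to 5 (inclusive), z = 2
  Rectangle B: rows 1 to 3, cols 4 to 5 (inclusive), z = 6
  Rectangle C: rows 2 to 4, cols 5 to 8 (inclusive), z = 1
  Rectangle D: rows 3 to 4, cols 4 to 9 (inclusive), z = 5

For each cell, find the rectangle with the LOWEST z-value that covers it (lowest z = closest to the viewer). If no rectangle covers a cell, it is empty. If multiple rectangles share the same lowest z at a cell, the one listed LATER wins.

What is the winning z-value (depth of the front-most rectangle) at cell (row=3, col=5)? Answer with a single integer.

Answer: 1

Derivation:
Check cell (3,5):
  A: rows 3-6 cols 3-5 z=2 -> covers; best now A (z=2)
  B: rows 1-3 cols 4-5 z=6 -> covers; best now A (z=2)
  C: rows 2-4 cols 5-8 z=1 -> covers; best now C (z=1)
  D: rows 3-4 cols 4-9 z=5 -> covers; best now C (z=1)
Winner: C at z=1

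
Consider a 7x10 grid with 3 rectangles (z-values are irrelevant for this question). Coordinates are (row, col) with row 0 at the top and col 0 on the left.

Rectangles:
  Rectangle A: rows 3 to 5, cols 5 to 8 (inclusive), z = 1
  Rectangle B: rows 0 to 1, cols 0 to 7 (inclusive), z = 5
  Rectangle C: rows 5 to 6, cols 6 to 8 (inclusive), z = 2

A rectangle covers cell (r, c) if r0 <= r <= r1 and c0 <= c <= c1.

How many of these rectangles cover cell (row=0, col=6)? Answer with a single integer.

Check cell (0,6):
  A: rows 3-5 cols 5-8 -> outside (row miss)
  B: rows 0-1 cols 0-7 -> covers
  C: rows 5-6 cols 6-8 -> outside (row miss)
Count covering = 1

Answer: 1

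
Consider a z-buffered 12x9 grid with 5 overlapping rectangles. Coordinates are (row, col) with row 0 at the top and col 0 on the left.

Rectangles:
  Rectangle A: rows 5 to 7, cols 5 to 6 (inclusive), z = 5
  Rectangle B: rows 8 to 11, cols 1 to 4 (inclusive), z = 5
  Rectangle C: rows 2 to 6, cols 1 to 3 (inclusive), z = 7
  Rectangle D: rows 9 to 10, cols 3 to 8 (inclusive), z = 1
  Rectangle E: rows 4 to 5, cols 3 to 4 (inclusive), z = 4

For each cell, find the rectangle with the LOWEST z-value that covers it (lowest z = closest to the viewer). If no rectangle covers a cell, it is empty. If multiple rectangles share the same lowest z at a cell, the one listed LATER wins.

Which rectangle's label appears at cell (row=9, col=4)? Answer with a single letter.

Check cell (9,4):
  A: rows 5-7 cols 5-6 -> outside (row miss)
  B: rows 8-11 cols 1-4 z=5 -> covers; best now B (z=5)
  C: rows 2-6 cols 1-3 -> outside (row miss)
  D: rows 9-10 cols 3-8 z=1 -> covers; best now D (z=1)
  E: rows 4-5 cols 3-4 -> outside (row miss)
Winner: D at z=1

Answer: D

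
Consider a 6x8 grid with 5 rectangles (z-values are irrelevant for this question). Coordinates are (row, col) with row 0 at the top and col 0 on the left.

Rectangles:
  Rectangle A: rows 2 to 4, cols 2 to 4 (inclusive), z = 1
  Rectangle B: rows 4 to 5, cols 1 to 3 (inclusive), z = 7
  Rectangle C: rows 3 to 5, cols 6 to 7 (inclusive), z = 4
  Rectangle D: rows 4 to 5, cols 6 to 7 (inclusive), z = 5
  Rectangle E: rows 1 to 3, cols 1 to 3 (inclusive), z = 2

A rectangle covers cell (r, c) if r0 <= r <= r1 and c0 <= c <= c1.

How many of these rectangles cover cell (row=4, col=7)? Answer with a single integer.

Check cell (4,7):
  A: rows 2-4 cols 2-4 -> outside (col miss)
  B: rows 4-5 cols 1-3 -> outside (col miss)
  C: rows 3-5 cols 6-7 -> covers
  D: rows 4-5 cols 6-7 -> covers
  E: rows 1-3 cols 1-3 -> outside (row miss)
Count covering = 2

Answer: 2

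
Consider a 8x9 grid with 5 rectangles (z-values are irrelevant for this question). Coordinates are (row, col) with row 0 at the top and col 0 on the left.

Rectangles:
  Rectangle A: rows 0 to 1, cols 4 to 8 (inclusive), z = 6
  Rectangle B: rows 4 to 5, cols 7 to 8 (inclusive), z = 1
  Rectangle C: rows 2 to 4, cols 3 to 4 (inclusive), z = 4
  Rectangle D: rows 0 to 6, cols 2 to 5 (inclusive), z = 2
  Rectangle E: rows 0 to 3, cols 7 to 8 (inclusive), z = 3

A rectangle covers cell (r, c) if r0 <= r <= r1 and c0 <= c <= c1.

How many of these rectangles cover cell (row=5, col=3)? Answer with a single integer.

Answer: 1

Derivation:
Check cell (5,3):
  A: rows 0-1 cols 4-8 -> outside (row miss)
  B: rows 4-5 cols 7-8 -> outside (col miss)
  C: rows 2-4 cols 3-4 -> outside (row miss)
  D: rows 0-6 cols 2-5 -> covers
  E: rows 0-3 cols 7-8 -> outside (row miss)
Count covering = 1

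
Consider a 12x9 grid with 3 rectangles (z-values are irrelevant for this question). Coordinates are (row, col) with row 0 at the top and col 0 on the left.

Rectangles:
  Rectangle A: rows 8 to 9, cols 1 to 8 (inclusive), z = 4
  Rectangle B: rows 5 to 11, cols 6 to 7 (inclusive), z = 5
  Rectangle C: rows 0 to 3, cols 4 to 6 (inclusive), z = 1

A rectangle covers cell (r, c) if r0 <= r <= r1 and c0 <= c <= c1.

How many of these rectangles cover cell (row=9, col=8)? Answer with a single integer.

Check cell (9,8):
  A: rows 8-9 cols 1-8 -> covers
  B: rows 5-11 cols 6-7 -> outside (col miss)
  C: rows 0-3 cols 4-6 -> outside (row miss)
Count covering = 1

Answer: 1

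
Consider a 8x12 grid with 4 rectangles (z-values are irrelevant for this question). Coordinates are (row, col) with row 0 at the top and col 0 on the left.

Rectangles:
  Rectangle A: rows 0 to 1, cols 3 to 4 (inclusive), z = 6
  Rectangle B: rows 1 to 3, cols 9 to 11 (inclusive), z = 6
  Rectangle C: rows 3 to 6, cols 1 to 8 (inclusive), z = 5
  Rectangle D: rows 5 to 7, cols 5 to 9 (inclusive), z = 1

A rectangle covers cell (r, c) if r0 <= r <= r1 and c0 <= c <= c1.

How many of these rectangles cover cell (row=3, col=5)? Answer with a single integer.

Answer: 1

Derivation:
Check cell (3,5):
  A: rows 0-1 cols 3-4 -> outside (row miss)
  B: rows 1-3 cols 9-11 -> outside (col miss)
  C: rows 3-6 cols 1-8 -> covers
  D: rows 5-7 cols 5-9 -> outside (row miss)
Count covering = 1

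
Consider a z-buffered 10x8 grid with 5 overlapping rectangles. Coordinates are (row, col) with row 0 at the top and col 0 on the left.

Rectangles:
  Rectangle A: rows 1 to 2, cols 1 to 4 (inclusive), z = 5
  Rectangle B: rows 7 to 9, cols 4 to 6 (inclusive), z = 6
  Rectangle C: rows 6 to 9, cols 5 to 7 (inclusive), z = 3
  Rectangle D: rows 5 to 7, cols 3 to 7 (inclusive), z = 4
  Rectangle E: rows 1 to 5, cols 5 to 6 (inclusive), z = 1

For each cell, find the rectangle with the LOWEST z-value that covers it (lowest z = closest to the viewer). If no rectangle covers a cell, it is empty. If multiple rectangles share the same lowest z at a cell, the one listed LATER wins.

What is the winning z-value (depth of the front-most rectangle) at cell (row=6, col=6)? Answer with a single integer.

Answer: 3

Derivation:
Check cell (6,6):
  A: rows 1-2 cols 1-4 -> outside (row miss)
  B: rows 7-9 cols 4-6 -> outside (row miss)
  C: rows 6-9 cols 5-7 z=3 -> covers; best now C (z=3)
  D: rows 5-7 cols 3-7 z=4 -> covers; best now C (z=3)
  E: rows 1-5 cols 5-6 -> outside (row miss)
Winner: C at z=3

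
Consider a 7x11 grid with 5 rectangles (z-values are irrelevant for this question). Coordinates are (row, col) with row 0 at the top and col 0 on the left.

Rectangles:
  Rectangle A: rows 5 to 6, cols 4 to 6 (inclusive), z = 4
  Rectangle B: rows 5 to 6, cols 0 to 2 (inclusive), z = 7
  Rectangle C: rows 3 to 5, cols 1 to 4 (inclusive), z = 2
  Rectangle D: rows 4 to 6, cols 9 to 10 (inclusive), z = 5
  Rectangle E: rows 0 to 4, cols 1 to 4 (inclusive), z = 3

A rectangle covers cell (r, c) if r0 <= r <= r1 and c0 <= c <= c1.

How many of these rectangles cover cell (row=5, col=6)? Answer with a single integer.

Check cell (5,6):
  A: rows 5-6 cols 4-6 -> covers
  B: rows 5-6 cols 0-2 -> outside (col miss)
  C: rows 3-5 cols 1-4 -> outside (col miss)
  D: rows 4-6 cols 9-10 -> outside (col miss)
  E: rows 0-4 cols 1-4 -> outside (row miss)
Count covering = 1

Answer: 1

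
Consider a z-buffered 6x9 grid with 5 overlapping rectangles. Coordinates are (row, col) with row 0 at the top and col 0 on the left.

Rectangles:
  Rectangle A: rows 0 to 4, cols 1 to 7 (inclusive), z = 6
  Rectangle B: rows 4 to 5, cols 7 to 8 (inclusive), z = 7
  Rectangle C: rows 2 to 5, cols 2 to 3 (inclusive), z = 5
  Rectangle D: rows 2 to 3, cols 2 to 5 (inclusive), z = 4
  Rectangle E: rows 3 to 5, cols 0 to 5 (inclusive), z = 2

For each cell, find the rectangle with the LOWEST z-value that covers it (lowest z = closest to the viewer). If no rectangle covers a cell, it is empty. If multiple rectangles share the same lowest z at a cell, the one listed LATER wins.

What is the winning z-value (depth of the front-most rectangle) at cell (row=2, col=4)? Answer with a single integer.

Answer: 4

Derivation:
Check cell (2,4):
  A: rows 0-4 cols 1-7 z=6 -> covers; best now A (z=6)
  B: rows 4-5 cols 7-8 -> outside (row miss)
  C: rows 2-5 cols 2-3 -> outside (col miss)
  D: rows 2-3 cols 2-5 z=4 -> covers; best now D (z=4)
  E: rows 3-5 cols 0-5 -> outside (row miss)
Winner: D at z=4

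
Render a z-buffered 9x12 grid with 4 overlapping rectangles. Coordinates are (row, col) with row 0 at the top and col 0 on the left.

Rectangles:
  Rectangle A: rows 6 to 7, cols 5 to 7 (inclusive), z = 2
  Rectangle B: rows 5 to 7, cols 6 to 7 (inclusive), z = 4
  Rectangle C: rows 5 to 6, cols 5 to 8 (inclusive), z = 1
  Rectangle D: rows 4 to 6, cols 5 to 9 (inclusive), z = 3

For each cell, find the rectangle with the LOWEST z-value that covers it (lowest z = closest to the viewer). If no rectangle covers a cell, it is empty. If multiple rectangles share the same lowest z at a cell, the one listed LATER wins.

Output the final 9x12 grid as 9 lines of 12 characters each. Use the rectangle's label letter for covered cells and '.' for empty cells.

............
............
............
............
.....DDDDD..
.....CCCCD..
.....CCCCD..
.....AAA....
............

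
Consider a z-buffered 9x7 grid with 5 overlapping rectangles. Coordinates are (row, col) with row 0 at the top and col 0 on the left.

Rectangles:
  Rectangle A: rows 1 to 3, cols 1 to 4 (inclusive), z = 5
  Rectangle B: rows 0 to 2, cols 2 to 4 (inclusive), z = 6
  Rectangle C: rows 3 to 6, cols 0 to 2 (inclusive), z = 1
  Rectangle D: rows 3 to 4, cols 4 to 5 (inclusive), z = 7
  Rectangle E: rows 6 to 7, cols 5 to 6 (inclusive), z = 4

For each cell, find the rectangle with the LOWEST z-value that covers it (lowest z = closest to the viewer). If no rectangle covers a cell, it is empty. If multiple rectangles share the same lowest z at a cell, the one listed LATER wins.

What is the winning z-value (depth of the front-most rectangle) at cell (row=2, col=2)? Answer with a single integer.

Check cell (2,2):
  A: rows 1-3 cols 1-4 z=5 -> covers; best now A (z=5)
  B: rows 0-2 cols 2-4 z=6 -> covers; best now A (z=5)
  C: rows 3-6 cols 0-2 -> outside (row miss)
  D: rows 3-4 cols 4-5 -> outside (row miss)
  E: rows 6-7 cols 5-6 -> outside (row miss)
Winner: A at z=5

Answer: 5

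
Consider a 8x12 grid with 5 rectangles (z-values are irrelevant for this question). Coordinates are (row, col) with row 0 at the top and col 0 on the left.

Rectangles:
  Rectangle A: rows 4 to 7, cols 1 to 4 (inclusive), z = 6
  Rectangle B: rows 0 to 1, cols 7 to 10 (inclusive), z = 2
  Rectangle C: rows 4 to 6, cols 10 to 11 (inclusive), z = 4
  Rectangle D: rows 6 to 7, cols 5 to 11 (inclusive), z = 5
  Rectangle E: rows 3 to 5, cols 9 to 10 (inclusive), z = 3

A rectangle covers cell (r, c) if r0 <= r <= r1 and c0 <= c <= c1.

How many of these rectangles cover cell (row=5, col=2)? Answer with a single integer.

Answer: 1

Derivation:
Check cell (5,2):
  A: rows 4-7 cols 1-4 -> covers
  B: rows 0-1 cols 7-10 -> outside (row miss)
  C: rows 4-6 cols 10-11 -> outside (col miss)
  D: rows 6-7 cols 5-11 -> outside (row miss)
  E: rows 3-5 cols 9-10 -> outside (col miss)
Count covering = 1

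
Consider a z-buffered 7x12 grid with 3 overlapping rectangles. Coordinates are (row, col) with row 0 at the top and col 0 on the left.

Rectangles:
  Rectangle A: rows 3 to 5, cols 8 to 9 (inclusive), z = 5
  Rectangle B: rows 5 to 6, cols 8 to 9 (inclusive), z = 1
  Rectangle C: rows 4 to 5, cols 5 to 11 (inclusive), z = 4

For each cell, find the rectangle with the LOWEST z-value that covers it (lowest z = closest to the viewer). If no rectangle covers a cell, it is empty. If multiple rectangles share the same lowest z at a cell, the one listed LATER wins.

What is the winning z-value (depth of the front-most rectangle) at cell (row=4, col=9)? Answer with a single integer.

Check cell (4,9):
  A: rows 3-5 cols 8-9 z=5 -> covers; best now A (z=5)
  B: rows 5-6 cols 8-9 -> outside (row miss)
  C: rows 4-5 cols 5-11 z=4 -> covers; best now C (z=4)
Winner: C at z=4

Answer: 4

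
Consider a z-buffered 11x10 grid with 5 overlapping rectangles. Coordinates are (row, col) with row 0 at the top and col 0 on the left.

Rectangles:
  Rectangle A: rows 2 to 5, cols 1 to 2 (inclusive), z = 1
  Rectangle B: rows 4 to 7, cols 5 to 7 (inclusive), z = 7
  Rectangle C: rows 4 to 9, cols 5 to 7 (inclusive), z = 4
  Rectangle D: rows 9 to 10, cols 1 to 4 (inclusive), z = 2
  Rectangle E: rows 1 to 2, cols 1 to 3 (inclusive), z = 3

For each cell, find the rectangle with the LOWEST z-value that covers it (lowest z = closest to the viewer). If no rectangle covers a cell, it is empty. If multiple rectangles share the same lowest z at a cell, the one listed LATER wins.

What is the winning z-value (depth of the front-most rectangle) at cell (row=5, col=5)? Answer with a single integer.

Check cell (5,5):
  A: rows 2-5 cols 1-2 -> outside (col miss)
  B: rows 4-7 cols 5-7 z=7 -> covers; best now B (z=7)
  C: rows 4-9 cols 5-7 z=4 -> covers; best now C (z=4)
  D: rows 9-10 cols 1-4 -> outside (row miss)
  E: rows 1-2 cols 1-3 -> outside (row miss)
Winner: C at z=4

Answer: 4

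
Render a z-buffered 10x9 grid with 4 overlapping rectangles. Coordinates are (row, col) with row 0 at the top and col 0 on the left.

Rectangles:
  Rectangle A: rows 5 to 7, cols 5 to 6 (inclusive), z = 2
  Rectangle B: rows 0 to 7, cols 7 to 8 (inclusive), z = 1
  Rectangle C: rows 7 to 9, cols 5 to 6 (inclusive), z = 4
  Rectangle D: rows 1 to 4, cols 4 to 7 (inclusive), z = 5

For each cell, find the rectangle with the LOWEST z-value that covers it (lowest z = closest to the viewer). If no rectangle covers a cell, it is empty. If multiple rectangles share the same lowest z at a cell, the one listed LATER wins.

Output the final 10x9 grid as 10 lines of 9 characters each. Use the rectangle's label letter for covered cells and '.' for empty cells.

.......BB
....DDDBB
....DDDBB
....DDDBB
....DDDBB
.....AABB
.....AABB
.....AABB
.....CC..
.....CC..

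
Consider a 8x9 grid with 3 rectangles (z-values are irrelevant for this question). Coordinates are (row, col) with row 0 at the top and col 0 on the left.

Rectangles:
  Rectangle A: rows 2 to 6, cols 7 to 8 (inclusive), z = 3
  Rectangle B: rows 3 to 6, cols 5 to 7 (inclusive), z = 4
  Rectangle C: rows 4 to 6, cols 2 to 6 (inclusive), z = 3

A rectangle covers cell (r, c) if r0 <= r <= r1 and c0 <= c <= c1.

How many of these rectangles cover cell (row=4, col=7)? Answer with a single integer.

Check cell (4,7):
  A: rows 2-6 cols 7-8 -> covers
  B: rows 3-6 cols 5-7 -> covers
  C: rows 4-6 cols 2-6 -> outside (col miss)
Count covering = 2

Answer: 2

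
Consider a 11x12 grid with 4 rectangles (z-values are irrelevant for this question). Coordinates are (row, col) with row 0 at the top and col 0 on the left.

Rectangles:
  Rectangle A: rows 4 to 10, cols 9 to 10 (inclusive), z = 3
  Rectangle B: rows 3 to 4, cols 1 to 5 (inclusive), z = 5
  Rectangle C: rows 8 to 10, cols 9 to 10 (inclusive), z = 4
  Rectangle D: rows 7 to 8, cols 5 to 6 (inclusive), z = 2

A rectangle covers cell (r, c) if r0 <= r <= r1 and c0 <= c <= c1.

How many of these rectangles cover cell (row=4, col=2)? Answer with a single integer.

Check cell (4,2):
  A: rows 4-10 cols 9-10 -> outside (col miss)
  B: rows 3-4 cols 1-5 -> covers
  C: rows 8-10 cols 9-10 -> outside (row miss)
  D: rows 7-8 cols 5-6 -> outside (row miss)
Count covering = 1

Answer: 1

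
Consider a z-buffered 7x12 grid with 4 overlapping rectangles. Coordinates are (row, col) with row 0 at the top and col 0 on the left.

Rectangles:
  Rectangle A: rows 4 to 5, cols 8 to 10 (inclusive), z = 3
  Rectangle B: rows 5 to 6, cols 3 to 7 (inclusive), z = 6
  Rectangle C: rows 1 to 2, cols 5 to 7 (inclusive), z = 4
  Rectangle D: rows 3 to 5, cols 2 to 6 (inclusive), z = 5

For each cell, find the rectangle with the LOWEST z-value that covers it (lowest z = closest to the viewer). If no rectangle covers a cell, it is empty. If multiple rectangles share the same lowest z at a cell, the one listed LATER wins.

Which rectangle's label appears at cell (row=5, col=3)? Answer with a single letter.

Answer: D

Derivation:
Check cell (5,3):
  A: rows 4-5 cols 8-10 -> outside (col miss)
  B: rows 5-6 cols 3-7 z=6 -> covers; best now B (z=6)
  C: rows 1-2 cols 5-7 -> outside (row miss)
  D: rows 3-5 cols 2-6 z=5 -> covers; best now D (z=5)
Winner: D at z=5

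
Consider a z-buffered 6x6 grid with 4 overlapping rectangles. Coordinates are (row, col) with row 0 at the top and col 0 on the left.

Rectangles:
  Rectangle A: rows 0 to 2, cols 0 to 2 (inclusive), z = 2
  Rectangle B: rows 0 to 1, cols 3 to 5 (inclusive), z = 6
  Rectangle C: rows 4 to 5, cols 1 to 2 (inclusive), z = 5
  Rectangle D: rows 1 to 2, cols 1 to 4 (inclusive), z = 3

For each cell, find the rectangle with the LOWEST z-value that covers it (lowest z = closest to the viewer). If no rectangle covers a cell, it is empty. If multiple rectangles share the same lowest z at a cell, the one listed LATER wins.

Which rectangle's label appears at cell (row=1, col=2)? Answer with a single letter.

Check cell (1,2):
  A: rows 0-2 cols 0-2 z=2 -> covers; best now A (z=2)
  B: rows 0-1 cols 3-5 -> outside (col miss)
  C: rows 4-5 cols 1-2 -> outside (row miss)
  D: rows 1-2 cols 1-4 z=3 -> covers; best now A (z=2)
Winner: A at z=2

Answer: A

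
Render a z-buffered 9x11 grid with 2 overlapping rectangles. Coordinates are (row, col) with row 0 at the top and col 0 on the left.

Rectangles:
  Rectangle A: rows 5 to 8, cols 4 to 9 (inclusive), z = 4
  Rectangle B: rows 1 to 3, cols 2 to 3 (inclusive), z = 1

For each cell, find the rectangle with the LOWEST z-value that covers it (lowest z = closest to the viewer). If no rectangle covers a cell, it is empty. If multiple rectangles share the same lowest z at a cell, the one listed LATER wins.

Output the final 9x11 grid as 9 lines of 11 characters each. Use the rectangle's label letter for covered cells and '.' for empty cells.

...........
..BB.......
..BB.......
..BB.......
...........
....AAAAAA.
....AAAAAA.
....AAAAAA.
....AAAAAA.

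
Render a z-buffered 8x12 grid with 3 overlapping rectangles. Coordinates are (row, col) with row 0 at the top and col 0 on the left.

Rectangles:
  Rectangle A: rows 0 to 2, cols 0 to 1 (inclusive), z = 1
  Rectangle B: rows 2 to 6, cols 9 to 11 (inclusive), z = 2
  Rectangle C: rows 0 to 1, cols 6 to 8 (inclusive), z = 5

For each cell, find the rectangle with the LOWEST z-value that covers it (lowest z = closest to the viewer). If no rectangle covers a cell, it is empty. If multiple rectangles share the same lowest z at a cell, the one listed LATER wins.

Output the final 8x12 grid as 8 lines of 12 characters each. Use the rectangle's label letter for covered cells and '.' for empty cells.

AA....CCC...
AA....CCC...
AA.......BBB
.........BBB
.........BBB
.........BBB
.........BBB
............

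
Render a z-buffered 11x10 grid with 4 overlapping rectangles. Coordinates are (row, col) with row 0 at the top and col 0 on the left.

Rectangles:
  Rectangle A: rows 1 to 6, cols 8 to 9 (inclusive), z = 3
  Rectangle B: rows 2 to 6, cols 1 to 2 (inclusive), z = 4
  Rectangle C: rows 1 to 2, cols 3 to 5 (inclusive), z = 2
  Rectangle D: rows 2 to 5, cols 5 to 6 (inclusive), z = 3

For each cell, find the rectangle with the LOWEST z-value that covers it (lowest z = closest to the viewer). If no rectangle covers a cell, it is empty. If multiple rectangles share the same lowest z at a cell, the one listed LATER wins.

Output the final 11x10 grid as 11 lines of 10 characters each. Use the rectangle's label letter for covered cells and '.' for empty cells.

..........
...CCC..AA
.BBCCCD.AA
.BB..DD.AA
.BB..DD.AA
.BB..DD.AA
.BB.....AA
..........
..........
..........
..........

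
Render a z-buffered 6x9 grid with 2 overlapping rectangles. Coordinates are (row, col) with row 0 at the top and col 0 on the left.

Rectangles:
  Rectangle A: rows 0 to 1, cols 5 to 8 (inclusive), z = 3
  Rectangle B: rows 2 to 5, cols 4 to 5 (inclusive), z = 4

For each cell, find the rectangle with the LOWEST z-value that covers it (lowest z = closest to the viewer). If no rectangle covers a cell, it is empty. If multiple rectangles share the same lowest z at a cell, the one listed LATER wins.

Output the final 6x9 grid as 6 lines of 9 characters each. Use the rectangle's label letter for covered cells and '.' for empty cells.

.....AAAA
.....AAAA
....BB...
....BB...
....BB...
....BB...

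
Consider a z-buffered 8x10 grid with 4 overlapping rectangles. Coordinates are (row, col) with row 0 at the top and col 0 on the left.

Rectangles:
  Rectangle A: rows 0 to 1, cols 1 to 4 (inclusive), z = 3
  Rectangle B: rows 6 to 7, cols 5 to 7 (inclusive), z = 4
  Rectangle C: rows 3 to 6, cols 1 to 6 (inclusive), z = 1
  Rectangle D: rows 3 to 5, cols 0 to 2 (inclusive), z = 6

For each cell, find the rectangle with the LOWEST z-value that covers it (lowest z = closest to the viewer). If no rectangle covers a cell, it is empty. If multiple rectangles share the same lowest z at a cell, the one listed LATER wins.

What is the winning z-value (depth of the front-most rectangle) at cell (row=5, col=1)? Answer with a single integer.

Check cell (5,1):
  A: rows 0-1 cols 1-4 -> outside (row miss)
  B: rows 6-7 cols 5-7 -> outside (row miss)
  C: rows 3-6 cols 1-6 z=1 -> covers; best now C (z=1)
  D: rows 3-5 cols 0-2 z=6 -> covers; best now C (z=1)
Winner: C at z=1

Answer: 1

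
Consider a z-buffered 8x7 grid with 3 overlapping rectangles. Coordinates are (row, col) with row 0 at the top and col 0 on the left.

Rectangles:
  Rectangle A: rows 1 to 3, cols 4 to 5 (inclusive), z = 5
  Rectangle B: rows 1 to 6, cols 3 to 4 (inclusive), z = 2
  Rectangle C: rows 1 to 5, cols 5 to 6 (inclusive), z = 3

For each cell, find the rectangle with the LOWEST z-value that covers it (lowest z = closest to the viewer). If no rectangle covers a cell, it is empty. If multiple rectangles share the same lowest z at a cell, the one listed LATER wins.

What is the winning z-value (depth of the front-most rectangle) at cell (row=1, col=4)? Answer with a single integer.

Answer: 2

Derivation:
Check cell (1,4):
  A: rows 1-3 cols 4-5 z=5 -> covers; best now A (z=5)
  B: rows 1-6 cols 3-4 z=2 -> covers; best now B (z=2)
  C: rows 1-5 cols 5-6 -> outside (col miss)
Winner: B at z=2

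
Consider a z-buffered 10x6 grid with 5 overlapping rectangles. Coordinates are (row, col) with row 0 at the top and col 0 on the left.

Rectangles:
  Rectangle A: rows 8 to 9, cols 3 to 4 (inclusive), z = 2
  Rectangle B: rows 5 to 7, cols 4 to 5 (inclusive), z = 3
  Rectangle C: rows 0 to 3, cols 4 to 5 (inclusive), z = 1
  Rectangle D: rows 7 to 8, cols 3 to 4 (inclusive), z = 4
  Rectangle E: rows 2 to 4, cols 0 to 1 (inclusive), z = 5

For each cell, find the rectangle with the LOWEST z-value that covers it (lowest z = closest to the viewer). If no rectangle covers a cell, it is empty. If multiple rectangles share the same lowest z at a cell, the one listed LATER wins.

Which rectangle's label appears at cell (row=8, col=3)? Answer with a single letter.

Check cell (8,3):
  A: rows 8-9 cols 3-4 z=2 -> covers; best now A (z=2)
  B: rows 5-7 cols 4-5 -> outside (row miss)
  C: rows 0-3 cols 4-5 -> outside (row miss)
  D: rows 7-8 cols 3-4 z=4 -> covers; best now A (z=2)
  E: rows 2-4 cols 0-1 -> outside (row miss)
Winner: A at z=2

Answer: A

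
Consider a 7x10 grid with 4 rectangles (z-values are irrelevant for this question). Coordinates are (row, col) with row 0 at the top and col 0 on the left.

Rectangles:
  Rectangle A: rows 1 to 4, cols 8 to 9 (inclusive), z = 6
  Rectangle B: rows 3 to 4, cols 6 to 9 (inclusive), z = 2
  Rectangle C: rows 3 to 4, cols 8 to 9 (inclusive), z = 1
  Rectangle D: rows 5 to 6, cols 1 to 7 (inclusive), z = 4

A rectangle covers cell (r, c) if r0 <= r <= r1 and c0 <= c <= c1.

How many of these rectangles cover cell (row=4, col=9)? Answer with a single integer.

Answer: 3

Derivation:
Check cell (4,9):
  A: rows 1-4 cols 8-9 -> covers
  B: rows 3-4 cols 6-9 -> covers
  C: rows 3-4 cols 8-9 -> covers
  D: rows 5-6 cols 1-7 -> outside (row miss)
Count covering = 3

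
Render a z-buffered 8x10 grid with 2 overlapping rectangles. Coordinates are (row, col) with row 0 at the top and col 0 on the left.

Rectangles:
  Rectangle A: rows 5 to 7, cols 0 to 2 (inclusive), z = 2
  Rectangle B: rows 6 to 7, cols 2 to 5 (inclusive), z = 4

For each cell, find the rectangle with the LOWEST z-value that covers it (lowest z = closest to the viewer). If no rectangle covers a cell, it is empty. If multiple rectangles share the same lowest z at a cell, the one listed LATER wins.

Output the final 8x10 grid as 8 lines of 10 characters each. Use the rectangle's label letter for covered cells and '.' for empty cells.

..........
..........
..........
..........
..........
AAA.......
AAABBB....
AAABBB....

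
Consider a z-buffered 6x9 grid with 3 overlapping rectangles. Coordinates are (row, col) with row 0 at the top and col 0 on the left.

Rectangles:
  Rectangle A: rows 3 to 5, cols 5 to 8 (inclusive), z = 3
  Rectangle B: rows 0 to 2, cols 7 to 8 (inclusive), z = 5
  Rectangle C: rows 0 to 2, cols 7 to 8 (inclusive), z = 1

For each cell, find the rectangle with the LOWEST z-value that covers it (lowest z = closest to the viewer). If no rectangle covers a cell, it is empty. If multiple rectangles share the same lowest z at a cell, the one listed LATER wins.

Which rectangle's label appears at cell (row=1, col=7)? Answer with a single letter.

Answer: C

Derivation:
Check cell (1,7):
  A: rows 3-5 cols 5-8 -> outside (row miss)
  B: rows 0-2 cols 7-8 z=5 -> covers; best now B (z=5)
  C: rows 0-2 cols 7-8 z=1 -> covers; best now C (z=1)
Winner: C at z=1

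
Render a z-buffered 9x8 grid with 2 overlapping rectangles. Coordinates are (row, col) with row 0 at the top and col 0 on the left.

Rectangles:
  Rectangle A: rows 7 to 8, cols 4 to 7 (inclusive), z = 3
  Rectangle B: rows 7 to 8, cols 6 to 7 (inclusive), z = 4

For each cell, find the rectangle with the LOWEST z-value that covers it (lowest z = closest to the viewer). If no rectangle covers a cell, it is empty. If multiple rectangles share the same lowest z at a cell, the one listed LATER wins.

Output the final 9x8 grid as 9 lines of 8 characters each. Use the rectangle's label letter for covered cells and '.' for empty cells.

........
........
........
........
........
........
........
....AAAA
....AAAA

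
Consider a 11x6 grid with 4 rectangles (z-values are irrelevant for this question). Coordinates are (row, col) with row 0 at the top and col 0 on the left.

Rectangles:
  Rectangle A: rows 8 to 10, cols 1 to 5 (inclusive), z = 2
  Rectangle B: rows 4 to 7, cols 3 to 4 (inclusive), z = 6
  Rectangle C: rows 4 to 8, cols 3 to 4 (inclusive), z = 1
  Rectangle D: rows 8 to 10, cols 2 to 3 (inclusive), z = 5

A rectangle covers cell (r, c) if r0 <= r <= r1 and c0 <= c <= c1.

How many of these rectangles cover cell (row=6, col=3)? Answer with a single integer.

Check cell (6,3):
  A: rows 8-10 cols 1-5 -> outside (row miss)
  B: rows 4-7 cols 3-4 -> covers
  C: rows 4-8 cols 3-4 -> covers
  D: rows 8-10 cols 2-3 -> outside (row miss)
Count covering = 2

Answer: 2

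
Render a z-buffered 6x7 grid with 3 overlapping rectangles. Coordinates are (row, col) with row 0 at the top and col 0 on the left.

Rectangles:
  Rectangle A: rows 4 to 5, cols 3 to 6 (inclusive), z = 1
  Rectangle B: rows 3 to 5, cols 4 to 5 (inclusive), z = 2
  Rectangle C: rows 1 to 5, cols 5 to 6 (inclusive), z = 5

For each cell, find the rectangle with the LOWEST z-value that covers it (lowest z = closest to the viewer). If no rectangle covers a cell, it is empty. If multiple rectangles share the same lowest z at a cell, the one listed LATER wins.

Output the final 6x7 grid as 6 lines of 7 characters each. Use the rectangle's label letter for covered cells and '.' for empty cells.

.......
.....CC
.....CC
....BBC
...AAAA
...AAAA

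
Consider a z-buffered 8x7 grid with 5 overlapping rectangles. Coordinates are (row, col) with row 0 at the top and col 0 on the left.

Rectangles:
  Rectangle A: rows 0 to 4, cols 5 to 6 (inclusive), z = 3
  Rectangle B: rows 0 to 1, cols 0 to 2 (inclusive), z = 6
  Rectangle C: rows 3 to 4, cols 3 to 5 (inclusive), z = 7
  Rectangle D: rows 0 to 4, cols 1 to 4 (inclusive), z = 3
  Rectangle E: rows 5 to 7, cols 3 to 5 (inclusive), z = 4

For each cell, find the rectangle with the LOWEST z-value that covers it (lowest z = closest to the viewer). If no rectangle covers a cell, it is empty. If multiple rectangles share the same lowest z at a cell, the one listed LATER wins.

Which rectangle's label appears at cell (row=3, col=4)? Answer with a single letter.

Answer: D

Derivation:
Check cell (3,4):
  A: rows 0-4 cols 5-6 -> outside (col miss)
  B: rows 0-1 cols 0-2 -> outside (row miss)
  C: rows 3-4 cols 3-5 z=7 -> covers; best now C (z=7)
  D: rows 0-4 cols 1-4 z=3 -> covers; best now D (z=3)
  E: rows 5-7 cols 3-5 -> outside (row miss)
Winner: D at z=3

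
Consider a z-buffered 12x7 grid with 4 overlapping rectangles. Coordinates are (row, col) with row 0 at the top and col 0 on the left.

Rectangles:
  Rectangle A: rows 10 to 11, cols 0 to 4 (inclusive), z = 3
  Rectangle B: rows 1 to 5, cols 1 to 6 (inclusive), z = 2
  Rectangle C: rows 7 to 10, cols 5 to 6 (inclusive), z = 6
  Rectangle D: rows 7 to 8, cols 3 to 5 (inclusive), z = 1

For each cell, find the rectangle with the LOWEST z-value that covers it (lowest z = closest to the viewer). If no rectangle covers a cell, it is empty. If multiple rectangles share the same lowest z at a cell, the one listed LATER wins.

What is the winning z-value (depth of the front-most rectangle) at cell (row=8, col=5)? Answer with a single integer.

Answer: 1

Derivation:
Check cell (8,5):
  A: rows 10-11 cols 0-4 -> outside (row miss)
  B: rows 1-5 cols 1-6 -> outside (row miss)
  C: rows 7-10 cols 5-6 z=6 -> covers; best now C (z=6)
  D: rows 7-8 cols 3-5 z=1 -> covers; best now D (z=1)
Winner: D at z=1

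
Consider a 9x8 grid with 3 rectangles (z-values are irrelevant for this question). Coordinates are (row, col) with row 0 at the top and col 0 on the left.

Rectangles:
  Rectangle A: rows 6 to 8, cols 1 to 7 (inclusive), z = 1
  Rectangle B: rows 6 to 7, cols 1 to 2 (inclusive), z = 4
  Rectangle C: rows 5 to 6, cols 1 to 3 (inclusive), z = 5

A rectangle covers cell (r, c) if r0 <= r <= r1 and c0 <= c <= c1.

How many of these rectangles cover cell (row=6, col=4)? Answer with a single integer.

Answer: 1

Derivation:
Check cell (6,4):
  A: rows 6-8 cols 1-7 -> covers
  B: rows 6-7 cols 1-2 -> outside (col miss)
  C: rows 5-6 cols 1-3 -> outside (col miss)
Count covering = 1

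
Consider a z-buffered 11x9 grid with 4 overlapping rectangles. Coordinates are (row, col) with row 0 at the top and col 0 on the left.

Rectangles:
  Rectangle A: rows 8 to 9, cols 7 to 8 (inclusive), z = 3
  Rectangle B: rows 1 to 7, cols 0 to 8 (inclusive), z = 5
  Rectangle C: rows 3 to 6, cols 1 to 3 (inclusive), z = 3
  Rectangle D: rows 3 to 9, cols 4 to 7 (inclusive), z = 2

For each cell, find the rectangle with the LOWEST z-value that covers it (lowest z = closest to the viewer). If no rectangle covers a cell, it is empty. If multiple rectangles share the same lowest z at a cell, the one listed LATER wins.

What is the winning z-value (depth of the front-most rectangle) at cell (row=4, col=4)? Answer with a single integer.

Check cell (4,4):
  A: rows 8-9 cols 7-8 -> outside (row miss)
  B: rows 1-7 cols 0-8 z=5 -> covers; best now B (z=5)
  C: rows 3-6 cols 1-3 -> outside (col miss)
  D: rows 3-9 cols 4-7 z=2 -> covers; best now D (z=2)
Winner: D at z=2

Answer: 2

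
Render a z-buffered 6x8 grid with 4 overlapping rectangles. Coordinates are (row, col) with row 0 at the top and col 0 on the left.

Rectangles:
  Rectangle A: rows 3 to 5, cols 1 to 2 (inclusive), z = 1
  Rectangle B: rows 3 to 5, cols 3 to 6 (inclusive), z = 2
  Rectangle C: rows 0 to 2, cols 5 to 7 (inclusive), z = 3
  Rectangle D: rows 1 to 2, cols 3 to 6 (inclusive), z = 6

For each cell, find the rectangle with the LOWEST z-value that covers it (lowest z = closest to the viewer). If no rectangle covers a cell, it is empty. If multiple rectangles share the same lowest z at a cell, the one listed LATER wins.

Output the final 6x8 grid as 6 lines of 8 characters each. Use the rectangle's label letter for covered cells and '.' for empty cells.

.....CCC
...DDCCC
...DDCCC
.AABBBB.
.AABBBB.
.AABBBB.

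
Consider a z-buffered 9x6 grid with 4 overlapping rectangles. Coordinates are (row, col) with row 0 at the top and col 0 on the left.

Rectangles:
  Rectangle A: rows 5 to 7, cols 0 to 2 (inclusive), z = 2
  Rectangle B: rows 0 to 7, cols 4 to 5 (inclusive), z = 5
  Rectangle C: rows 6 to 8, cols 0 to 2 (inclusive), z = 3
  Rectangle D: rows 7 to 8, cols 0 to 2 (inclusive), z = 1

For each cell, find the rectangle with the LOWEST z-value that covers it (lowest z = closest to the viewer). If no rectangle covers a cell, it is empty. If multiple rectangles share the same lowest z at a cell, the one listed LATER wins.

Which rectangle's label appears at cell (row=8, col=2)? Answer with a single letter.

Answer: D

Derivation:
Check cell (8,2):
  A: rows 5-7 cols 0-2 -> outside (row miss)
  B: rows 0-7 cols 4-5 -> outside (row miss)
  C: rows 6-8 cols 0-2 z=3 -> covers; best now C (z=3)
  D: rows 7-8 cols 0-2 z=1 -> covers; best now D (z=1)
Winner: D at z=1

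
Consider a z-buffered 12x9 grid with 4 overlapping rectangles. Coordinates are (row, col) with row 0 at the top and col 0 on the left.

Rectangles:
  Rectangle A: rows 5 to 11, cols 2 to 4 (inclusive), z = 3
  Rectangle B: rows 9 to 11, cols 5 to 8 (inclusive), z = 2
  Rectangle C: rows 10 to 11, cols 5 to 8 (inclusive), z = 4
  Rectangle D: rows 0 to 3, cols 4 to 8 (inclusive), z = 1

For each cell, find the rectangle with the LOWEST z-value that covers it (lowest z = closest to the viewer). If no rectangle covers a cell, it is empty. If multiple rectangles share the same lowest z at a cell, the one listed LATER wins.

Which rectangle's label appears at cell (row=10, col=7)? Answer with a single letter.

Answer: B

Derivation:
Check cell (10,7):
  A: rows 5-11 cols 2-4 -> outside (col miss)
  B: rows 9-11 cols 5-8 z=2 -> covers; best now B (z=2)
  C: rows 10-11 cols 5-8 z=4 -> covers; best now B (z=2)
  D: rows 0-3 cols 4-8 -> outside (row miss)
Winner: B at z=2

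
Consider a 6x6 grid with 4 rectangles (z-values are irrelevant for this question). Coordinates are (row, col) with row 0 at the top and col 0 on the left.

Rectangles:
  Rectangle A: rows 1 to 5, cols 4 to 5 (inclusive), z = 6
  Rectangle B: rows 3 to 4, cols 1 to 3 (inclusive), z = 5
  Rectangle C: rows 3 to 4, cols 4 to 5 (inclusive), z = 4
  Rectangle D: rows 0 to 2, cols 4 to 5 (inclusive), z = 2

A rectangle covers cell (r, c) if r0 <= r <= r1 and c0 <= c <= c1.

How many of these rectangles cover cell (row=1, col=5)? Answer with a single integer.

Answer: 2

Derivation:
Check cell (1,5):
  A: rows 1-5 cols 4-5 -> covers
  B: rows 3-4 cols 1-3 -> outside (row miss)
  C: rows 3-4 cols 4-5 -> outside (row miss)
  D: rows 0-2 cols 4-5 -> covers
Count covering = 2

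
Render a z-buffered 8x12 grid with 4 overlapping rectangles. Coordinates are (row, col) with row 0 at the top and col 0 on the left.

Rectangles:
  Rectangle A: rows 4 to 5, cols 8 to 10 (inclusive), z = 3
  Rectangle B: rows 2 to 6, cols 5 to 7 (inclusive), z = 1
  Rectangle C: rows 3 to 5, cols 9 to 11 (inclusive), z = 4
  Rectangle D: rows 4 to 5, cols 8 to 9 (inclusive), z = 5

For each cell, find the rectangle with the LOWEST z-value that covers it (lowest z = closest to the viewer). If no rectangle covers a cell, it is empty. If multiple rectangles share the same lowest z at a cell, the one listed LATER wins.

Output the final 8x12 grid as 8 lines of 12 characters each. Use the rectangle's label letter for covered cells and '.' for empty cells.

............
............
.....BBB....
.....BBB.CCC
.....BBBAAAC
.....BBBAAAC
.....BBB....
............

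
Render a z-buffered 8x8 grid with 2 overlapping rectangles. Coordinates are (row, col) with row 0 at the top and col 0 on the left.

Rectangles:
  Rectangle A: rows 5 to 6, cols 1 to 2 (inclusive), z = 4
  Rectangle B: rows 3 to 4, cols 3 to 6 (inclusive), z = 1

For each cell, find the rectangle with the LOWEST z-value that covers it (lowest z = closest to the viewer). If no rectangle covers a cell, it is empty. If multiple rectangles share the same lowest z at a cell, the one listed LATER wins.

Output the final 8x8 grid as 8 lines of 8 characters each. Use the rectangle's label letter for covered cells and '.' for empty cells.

........
........
........
...BBBB.
...BBBB.
.AA.....
.AA.....
........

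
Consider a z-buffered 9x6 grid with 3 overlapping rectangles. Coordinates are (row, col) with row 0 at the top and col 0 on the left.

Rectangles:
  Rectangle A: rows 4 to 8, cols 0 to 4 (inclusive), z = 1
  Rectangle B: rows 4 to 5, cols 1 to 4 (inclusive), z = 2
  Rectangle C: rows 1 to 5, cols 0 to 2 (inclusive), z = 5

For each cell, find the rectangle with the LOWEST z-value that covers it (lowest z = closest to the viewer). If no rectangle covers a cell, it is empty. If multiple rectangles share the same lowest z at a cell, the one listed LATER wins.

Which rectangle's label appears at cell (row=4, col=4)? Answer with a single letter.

Answer: A

Derivation:
Check cell (4,4):
  A: rows 4-8 cols 0-4 z=1 -> covers; best now A (z=1)
  B: rows 4-5 cols 1-4 z=2 -> covers; best now A (z=1)
  C: rows 1-5 cols 0-2 -> outside (col miss)
Winner: A at z=1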